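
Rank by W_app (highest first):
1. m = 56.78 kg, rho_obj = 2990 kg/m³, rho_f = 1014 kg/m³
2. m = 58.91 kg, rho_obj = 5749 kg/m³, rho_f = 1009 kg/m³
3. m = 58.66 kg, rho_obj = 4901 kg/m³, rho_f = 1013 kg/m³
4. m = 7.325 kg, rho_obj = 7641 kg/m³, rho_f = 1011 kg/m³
Case 1: W_app = 368.1 N
Case 2: W_app = 476.5 N
Case 3: W_app = 456.5 N
Case 4: W_app = 62.35 N
Ranking (highest first): 2, 3, 1, 4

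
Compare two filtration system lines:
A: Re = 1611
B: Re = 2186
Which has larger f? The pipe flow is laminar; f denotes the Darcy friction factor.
f(A) = 0.03973, f(B) = 0.02928. Answer: A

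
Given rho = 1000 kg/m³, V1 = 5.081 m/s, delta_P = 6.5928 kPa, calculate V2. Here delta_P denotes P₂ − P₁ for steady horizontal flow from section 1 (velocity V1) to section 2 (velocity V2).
Formula: \Delta P = \frac{1}{2} \rho (V_1^2 - V_2^2)
Substituting knowns: 6.5928 = 0.5·1000·(5.081² − V2²)/1000
Solving for V2: V2 = √(5.081² − 2·(6.5928·1000)/1000) = 3.554 m/s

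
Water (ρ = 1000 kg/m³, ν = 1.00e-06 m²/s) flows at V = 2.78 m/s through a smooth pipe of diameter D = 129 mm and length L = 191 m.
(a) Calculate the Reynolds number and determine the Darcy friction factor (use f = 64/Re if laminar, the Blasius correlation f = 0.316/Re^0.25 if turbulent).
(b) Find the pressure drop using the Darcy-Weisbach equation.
(a) Re = V·D/ν = 2.78·0.129/1.00e-06 = 358620 → turbulent (Re > 4000); f = 0.316/Re^0.25 = 0.316/358620^0.25 = 0.012913 (Blasius is strictly valid for Re ≲ 1e5; used here as the smooth-pipe estimate the problem specifies)
(b) Darcy-Weisbach: ΔP = f·(L/D)·½ρV²/1000 = 0.012913·(191/0.129)·½·1000·2.78²/1000 = 73.88 kPa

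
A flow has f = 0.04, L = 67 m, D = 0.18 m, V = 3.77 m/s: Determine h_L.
Formula: h_L = f \frac{L}{D} \frac{V^2}{2g}
h_L = 0.04·(67/0.18)·3.77²/(2·9.81) = 10.79 m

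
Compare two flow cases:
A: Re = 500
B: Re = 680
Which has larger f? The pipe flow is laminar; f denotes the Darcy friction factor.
f(A) = 0.128, f(B) = 0.09412. Answer: A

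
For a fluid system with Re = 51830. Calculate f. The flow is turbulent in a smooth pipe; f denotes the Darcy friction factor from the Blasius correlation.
Formula: f = \frac{0.316}{Re^{0.25}}
f = 0.316/51830^0.25 = 0.02094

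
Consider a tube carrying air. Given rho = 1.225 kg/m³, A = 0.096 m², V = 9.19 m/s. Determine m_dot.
Formula: \dot{m} = \rho A V
m_dot = 1.225·0.096·9.19 = 1.081 kg/s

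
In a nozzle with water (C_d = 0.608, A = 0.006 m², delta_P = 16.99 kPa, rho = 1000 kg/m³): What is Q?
Formula: Q = C_d A \sqrt{\frac{2 \Delta P}{\rho}}
Q = 0.608·0.006·√(2·(16.99·1000)/1000)·1000 = 21.27 L/s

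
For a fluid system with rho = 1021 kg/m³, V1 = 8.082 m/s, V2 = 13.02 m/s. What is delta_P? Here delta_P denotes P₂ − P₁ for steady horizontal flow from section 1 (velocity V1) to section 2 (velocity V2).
Formula: \Delta P = \frac{1}{2} \rho (V_1^2 - V_2^2)
delta_P = 0.5·1021·(8.082² − 13.02²)/1000 = -53.19 kPa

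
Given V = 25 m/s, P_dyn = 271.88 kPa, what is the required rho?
Formula: P_{dyn} = \frac{1}{2} \rho V^2
Substituting knowns: 271.88 = 0.5·rho·25²/1000
Solving for rho: rho = 2·(271.88·1000)/25² = 870 kg/m³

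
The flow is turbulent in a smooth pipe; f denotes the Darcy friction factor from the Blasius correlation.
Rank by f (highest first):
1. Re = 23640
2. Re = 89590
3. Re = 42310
Case 1: f = 0.02548
Case 2: f = 0.01827
Case 3: f = 0.02203
Ranking (highest first): 1, 3, 2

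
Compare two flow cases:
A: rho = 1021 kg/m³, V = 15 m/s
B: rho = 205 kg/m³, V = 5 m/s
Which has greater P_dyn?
P_dyn(A) = 114.9 kPa, P_dyn(B) = 2.562 kPa. Answer: A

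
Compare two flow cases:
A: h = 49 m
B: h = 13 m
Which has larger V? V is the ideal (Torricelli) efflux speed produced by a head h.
V(A) = 31.01 m/s, V(B) = 15.97 m/s. Answer: A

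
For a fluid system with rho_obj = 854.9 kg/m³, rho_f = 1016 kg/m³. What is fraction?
Formula: f_{sub} = \frac{\rho_{obj}}{\rho_f}
fraction = 854.9/1016 = 0.8414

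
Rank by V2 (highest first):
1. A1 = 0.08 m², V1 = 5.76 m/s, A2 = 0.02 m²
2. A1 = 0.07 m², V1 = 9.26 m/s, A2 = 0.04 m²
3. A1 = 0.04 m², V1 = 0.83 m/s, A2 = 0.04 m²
Case 1: V2 = 23.04 m/s
Case 2: V2 = 16.2 m/s
Case 3: V2 = 0.83 m/s
Ranking (highest first): 1, 2, 3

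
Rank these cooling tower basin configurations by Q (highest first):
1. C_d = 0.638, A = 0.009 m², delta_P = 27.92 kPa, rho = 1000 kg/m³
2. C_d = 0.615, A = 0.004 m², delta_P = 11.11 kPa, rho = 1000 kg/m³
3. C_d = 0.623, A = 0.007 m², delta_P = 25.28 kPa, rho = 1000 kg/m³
Case 1: Q = 42.91 L/s
Case 2: Q = 11.6 L/s
Case 3: Q = 31.01 L/s
Ranking (highest first): 1, 3, 2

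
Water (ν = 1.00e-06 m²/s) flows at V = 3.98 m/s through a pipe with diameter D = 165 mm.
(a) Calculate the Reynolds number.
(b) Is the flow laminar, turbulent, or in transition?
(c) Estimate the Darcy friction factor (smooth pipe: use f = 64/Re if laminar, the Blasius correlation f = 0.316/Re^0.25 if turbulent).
(a) Re = V·D/ν = 3.98·0.165/1.00e-06 = 656700
(b) Flow regime: turbulent (Re > 4000)
(c) Friction factor: f = 0.316/Re^0.25 = 0.316/656700^0.25 = 0.0111 (Blasius is strictly valid for Re ≲ 1e5; used here as the smooth-pipe estimate the problem specifies)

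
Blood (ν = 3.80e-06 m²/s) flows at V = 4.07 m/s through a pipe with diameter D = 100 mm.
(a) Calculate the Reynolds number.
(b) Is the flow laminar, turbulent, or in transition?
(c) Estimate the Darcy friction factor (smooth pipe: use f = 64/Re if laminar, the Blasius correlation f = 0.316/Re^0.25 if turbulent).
(a) Re = V·D/ν = 4.07·0.1/3.80e-06 = 107110
(b) Flow regime: turbulent (Re > 4000)
(c) Friction factor: f = 0.316/Re^0.25 = 0.316/107110^0.25 = 0.01747 (Blasius is strictly valid for Re ≲ 1e5; used here as the smooth-pipe estimate the problem specifies)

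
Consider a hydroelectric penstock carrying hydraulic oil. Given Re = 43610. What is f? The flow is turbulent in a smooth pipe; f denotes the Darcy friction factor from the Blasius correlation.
Formula: f = \frac{0.316}{Re^{0.25}}
f = 0.316/43610^0.25 = 0.02187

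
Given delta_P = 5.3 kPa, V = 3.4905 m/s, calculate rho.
Formula: V = \sqrt{\frac{2 \Delta P}{\rho}}
Substituting knowns: 3.4905 = √(2·(5.3·1000)/rho)
Solving for rho: rho = 2·(5.3·1000)/3.4905² = 870 kg/m³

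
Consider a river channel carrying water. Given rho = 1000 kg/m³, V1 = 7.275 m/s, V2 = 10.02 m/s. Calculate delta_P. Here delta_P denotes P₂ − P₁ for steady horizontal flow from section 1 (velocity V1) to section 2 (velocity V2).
Formula: \Delta P = \frac{1}{2} \rho (V_1^2 - V_2^2)
delta_P = 0.5·1000·(7.275² − 10.02²)/1000 = -23.74 kPa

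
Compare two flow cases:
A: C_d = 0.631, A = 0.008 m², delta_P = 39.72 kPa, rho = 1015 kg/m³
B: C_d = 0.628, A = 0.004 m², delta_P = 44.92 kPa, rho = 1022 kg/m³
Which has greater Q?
Q(A) = 44.66 L/s, Q(B) = 23.55 L/s. Answer: A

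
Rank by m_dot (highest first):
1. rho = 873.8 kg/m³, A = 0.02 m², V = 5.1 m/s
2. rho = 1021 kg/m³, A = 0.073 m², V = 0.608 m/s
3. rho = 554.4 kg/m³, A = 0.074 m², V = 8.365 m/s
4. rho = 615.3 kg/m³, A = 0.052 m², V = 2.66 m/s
Case 1: m_dot = 89.13 kg/s
Case 2: m_dot = 45.32 kg/s
Case 3: m_dot = 343.2 kg/s
Case 4: m_dot = 85.11 kg/s
Ranking (highest first): 3, 1, 4, 2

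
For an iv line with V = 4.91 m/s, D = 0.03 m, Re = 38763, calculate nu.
Formula: Re = \frac{V D}{\nu}
Substituting knowns: 38763 = 4.91·0.03/nu
Solving for nu: nu = 4.91·0.03/38763 = 3.800e-06 m²/s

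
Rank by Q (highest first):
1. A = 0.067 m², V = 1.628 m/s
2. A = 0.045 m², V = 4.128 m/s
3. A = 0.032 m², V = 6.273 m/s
Case 1: Q = 109.1 L/s
Case 2: Q = 185.8 L/s
Case 3: Q = 200.7 L/s
Ranking (highest first): 3, 2, 1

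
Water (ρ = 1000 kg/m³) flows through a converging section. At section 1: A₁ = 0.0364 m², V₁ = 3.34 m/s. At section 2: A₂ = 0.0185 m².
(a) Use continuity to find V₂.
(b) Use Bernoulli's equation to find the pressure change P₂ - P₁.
(a) Continuity: A₁V₁=A₂V₂ -> V₂=A₁V₁/A₂=0.0364*3.34/0.0185=6.57 m/s
(b) Bernoulli: P₂-P₁=0.5*rho*(V₁^2-V₂^2)/1000=0.5*1000*(3.34^2-6.57^2)/1000=-16 kPa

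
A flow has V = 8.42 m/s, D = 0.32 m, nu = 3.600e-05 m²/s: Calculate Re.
Formula: Re = \frac{V D}{\nu}
Re = 8.42·0.32/3.600e-05 = 74844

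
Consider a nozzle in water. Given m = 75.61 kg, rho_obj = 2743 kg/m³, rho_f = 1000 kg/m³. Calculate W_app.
Formula: W_{app} = mg\left(1 - \frac{\rho_f}{\rho_{obj}}\right)
W_app = 75.61·9.81·(1 − 1000/2743) = 471.3 N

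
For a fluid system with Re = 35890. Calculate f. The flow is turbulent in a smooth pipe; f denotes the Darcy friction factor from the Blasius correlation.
Formula: f = \frac{0.316}{Re^{0.25}}
f = 0.316/35890^0.25 = 0.02296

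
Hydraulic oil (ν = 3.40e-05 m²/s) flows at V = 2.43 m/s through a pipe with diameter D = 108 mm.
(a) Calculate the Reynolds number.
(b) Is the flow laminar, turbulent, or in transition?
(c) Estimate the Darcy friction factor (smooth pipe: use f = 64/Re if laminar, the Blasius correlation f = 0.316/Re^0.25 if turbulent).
(a) Re = V·D/ν = 2.43·0.108/3.40e-05 = 7718.8
(b) Flow regime: turbulent (Re > 4000)
(c) Friction factor: f = 0.316/Re^0.25 = 0.316/7718.8^0.25 = 0.03371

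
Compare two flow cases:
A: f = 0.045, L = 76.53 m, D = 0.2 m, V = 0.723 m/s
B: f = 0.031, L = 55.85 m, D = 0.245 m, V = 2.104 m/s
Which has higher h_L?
h_L(A) = 0.4588 m, h_L(B) = 1.594 m. Answer: B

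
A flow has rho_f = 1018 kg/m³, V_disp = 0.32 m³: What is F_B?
Formula: F_B = \rho_f g V_{disp}
F_B = 1018·9.81·0.32 = 3196 N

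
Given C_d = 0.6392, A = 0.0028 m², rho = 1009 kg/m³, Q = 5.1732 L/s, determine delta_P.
Formula: Q = C_d A \sqrt{\frac{2 \Delta P}{\rho}}
Substituting knowns: 5.1732 = 0.6392·0.0028·√(2·(delta_P·1000)/1009)·1000
Solving for delta_P: delta_P = ((5.1732/1000)/(0.6392·0.0028))²·1009/2/1000 = 4.215 kPa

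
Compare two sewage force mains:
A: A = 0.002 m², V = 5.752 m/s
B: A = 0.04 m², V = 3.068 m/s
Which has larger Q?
Q(A) = 11.5 L/s, Q(B) = 122.7 L/s. Answer: B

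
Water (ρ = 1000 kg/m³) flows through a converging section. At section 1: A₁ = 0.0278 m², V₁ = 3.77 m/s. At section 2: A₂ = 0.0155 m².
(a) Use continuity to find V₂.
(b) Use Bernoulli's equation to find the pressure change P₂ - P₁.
(a) Continuity: A₁V₁=A₂V₂ -> V₂=A₁V₁/A₂=0.0278*3.77/0.0155=6.76 m/s
(b) Bernoulli: P₂-P₁=0.5*rho*(V₁^2-V₂^2)/1000=0.5*1000*(3.77^2-6.76^2)/1000=-15.74 kPa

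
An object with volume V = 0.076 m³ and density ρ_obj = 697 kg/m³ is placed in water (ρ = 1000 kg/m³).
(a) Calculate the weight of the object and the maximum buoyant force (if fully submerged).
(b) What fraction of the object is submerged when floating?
(a) W=rho_obj*g*V=697*9.81*0.076=519.7 N; F_B(max)=rho*g*V=1000*9.81*0.076=745.6 N
(b) Floating fraction=rho_obj/rho=697/1000=0.697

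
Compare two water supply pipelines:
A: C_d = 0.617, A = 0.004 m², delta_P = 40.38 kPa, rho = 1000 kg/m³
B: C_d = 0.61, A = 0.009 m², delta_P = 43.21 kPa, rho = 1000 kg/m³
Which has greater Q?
Q(A) = 22.18 L/s, Q(B) = 51.04 L/s. Answer: B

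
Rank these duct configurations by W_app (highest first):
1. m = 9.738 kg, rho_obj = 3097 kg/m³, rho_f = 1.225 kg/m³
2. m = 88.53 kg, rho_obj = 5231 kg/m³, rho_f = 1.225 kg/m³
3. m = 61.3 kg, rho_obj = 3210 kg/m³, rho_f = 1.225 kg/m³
Case 1: W_app = 95.49 N
Case 2: W_app = 868.3 N
Case 3: W_app = 601.1 N
Ranking (highest first): 2, 3, 1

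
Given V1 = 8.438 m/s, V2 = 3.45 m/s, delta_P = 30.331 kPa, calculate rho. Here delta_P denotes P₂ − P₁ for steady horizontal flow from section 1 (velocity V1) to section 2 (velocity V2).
Formula: \Delta P = \frac{1}{2} \rho (V_1^2 - V_2^2)
Substituting knowns: 30.331 = 0.5·rho·(8.438² − 3.45²)/1000
Solving for rho: rho = 2·(30.331·1000)/(8.438² − 3.45²) = 1023 kg/m³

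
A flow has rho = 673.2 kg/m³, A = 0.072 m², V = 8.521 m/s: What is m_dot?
Formula: \dot{m} = \rho A V
m_dot = 673.2·0.072·8.521 = 413 kg/s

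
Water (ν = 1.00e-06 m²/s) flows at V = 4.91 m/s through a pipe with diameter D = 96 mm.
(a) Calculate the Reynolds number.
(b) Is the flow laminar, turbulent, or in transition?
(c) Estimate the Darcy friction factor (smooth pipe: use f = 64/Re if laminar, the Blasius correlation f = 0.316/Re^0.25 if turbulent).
(a) Re = V·D/ν = 4.91·0.096/1.00e-06 = 471360
(b) Flow regime: turbulent (Re > 4000)
(c) Friction factor: f = 0.316/Re^0.25 = 0.316/471360^0.25 = 0.01206 (Blasius is strictly valid for Re ≲ 1e5; used here as the smooth-pipe estimate the problem specifies)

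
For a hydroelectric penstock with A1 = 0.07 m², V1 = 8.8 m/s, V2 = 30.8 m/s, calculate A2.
Formula: V_2 = \frac{A_1 V_1}{A_2}
Substituting knowns: 30.8 = 0.07·8.8/A2
Solving for A2: A2 = 0.07·8.8/30.8 = 0.02 m²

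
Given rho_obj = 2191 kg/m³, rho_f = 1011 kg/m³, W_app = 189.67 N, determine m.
Formula: W_{app} = mg\left(1 - \frac{\rho_f}{\rho_{obj}}\right)
Substituting knowns: 189.67 = m·9.81·(1 − 1011/2191)
Solving for m: m = 189.67/(9.81·(1 − 1011/2191)) = 35.9 kg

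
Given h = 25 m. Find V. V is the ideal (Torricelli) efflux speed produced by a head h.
Formula: V = \sqrt{2 g h}
V = √(2·9.81·25) = 22.15 m/s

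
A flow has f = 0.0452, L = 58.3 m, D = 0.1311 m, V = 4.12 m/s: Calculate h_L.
Formula: h_L = f \frac{L}{D} \frac{V^2}{2g}
h_L = 0.0452·(58.3/0.1311)·4.12²/(2·9.81) = 17.39 m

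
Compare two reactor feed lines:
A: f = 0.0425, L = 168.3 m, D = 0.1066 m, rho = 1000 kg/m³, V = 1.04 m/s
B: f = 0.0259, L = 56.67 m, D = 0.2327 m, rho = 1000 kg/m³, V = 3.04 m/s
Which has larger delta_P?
delta_P(A) = 36.29 kPa, delta_P(B) = 29.15 kPa. Answer: A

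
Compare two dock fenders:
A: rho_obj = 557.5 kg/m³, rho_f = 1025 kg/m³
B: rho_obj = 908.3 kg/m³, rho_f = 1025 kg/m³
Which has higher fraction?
fraction(A) = 0.5439, fraction(B) = 0.8861. Answer: B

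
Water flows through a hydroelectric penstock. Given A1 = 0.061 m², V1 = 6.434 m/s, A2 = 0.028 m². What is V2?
Formula: V_2 = \frac{A_1 V_1}{A_2}
V2 = 0.061·6.434/0.028 = 14.02 m/s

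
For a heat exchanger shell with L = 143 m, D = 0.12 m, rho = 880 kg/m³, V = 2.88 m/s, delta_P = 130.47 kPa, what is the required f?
Formula: \Delta P = f \frac{L}{D} \frac{\rho V^2}{2}
Substituting knowns: 130.47 = f·(143/0.12)·0.5·880·2.88²/1000
Solving for f: f = (130.47·1000)/((143/0.12)·0.5·880·2.88²) = 0.03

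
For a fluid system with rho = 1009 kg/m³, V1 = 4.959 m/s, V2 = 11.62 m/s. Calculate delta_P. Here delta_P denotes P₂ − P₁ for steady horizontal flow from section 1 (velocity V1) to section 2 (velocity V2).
Formula: \Delta P = \frac{1}{2} \rho (V_1^2 - V_2^2)
delta_P = 0.5·1009·(4.959² − 11.62²)/1000 = -55.71 kPa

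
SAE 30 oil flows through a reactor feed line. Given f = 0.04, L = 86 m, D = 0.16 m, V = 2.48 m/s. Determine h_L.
Formula: h_L = f \frac{L}{D} \frac{V^2}{2g}
h_L = 0.04·(86/0.16)·2.48²/(2·9.81) = 6.74 m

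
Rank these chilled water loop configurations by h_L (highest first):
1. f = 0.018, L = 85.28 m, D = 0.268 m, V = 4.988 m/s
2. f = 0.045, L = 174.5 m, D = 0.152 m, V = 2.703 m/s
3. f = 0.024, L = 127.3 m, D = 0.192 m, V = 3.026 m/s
Case 1: h_L = 7.263 m
Case 2: h_L = 19.24 m
Case 3: h_L = 7.426 m
Ranking (highest first): 2, 3, 1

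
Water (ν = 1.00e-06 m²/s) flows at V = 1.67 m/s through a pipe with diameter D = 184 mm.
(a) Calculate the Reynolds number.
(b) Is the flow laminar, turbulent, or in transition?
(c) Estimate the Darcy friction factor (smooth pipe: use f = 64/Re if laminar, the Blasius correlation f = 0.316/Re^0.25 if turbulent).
(a) Re = V·D/ν = 1.67·0.184/1.00e-06 = 307280
(b) Flow regime: turbulent (Re > 4000)
(c) Friction factor: f = 0.316/Re^0.25 = 0.316/307280^0.25 = 0.01342 (Blasius is strictly valid for Re ≲ 1e5; used here as the smooth-pipe estimate the problem specifies)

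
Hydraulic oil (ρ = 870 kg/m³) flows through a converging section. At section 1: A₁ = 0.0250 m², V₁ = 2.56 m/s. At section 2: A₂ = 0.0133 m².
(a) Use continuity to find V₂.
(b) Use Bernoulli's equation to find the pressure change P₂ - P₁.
(a) Continuity: A₁V₁=A₂V₂ -> V₂=A₁V₁/A₂=0.0250*2.56/0.0133=4.81 m/s
(b) Bernoulli: P₂-P₁=0.5*rho*(V₁^2-V₂^2)/1000=0.5*870*(2.56^2-4.81^2)/1000=-7.213 kPa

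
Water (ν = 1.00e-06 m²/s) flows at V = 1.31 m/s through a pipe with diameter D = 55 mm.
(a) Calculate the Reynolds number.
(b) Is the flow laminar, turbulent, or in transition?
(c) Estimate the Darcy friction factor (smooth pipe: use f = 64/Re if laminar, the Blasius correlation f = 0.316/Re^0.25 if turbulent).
(a) Re = V·D/ν = 1.31·0.055/1.00e-06 = 72050
(b) Flow regime: turbulent (Re > 4000)
(c) Friction factor: f = 0.316/Re^0.25 = 0.316/72050^0.25 = 0.01929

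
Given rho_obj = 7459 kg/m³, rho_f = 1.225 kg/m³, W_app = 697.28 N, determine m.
Formula: W_{app} = mg\left(1 - \frac{\rho_f}{\rho_{obj}}\right)
Substituting knowns: 697.28 = m·9.81·(1 − 1.225/7459)
Solving for m: m = 697.28/(9.81·(1 − 1.225/7459)) = 71.09 kg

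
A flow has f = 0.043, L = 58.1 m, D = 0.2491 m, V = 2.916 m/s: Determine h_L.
Formula: h_L = f \frac{L}{D} \frac{V^2}{2g}
h_L = 0.043·(58.1/0.2491)·2.916²/(2·9.81) = 4.347 m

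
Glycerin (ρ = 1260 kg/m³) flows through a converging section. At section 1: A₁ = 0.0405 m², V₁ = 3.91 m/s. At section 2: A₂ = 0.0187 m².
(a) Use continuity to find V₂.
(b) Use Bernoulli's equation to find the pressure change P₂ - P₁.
(a) Continuity: A₁V₁=A₂V₂ -> V₂=A₁V₁/A₂=0.0405*3.91/0.0187=8.47 m/s
(b) Bernoulli: P₂-P₁=0.5*rho*(V₁^2-V₂^2)/1000=0.5*1260*(3.91^2-8.47^2)/1000=-35.57 kPa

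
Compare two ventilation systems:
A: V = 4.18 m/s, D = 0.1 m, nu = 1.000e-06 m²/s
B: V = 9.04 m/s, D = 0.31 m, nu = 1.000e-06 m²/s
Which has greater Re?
Re(A) = 418000, Re(B) = 2.802e+06. Answer: B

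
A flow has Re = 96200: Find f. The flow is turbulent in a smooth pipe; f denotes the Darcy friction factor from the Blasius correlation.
Formula: f = \frac{0.316}{Re^{0.25}}
f = 0.316/96200^0.25 = 0.01794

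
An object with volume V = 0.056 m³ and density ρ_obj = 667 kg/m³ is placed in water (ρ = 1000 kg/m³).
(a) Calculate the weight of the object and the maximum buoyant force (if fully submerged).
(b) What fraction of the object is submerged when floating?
(a) W=rho_obj*g*V=667*9.81*0.056=366.4 N; F_B(max)=rho*g*V=1000*9.81*0.056=549.4 N
(b) Floating fraction=rho_obj/rho=667/1000=0.667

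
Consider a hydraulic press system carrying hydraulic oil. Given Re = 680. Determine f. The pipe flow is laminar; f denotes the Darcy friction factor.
Formula: f = \frac{64}{Re}
f = 64/680 = 0.09412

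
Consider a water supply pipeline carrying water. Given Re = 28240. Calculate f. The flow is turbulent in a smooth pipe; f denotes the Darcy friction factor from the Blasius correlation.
Formula: f = \frac{0.316}{Re^{0.25}}
f = 0.316/28240^0.25 = 0.02438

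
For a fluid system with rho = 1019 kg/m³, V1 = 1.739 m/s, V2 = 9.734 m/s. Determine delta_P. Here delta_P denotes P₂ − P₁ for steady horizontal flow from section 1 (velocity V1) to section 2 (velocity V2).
Formula: \Delta P = \frac{1}{2} \rho (V_1^2 - V_2^2)
delta_P = 0.5·1019·(1.739² − 9.734²)/1000 = -46.73 kPa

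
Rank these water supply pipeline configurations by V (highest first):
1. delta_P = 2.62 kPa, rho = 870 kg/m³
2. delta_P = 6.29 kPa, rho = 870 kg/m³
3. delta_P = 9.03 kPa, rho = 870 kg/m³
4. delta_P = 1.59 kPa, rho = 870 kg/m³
Case 1: V = 2.454 m/s
Case 2: V = 3.803 m/s
Case 3: V = 4.556 m/s
Case 4: V = 1.912 m/s
Ranking (highest first): 3, 2, 1, 4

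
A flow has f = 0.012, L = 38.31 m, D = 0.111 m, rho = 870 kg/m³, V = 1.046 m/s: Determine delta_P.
Formula: \Delta P = f \frac{L}{D} \frac{\rho V^2}{2}
delta_P = 0.012·(38.31/0.111)·0.5·870·1.046²/1000 = 1.971 kPa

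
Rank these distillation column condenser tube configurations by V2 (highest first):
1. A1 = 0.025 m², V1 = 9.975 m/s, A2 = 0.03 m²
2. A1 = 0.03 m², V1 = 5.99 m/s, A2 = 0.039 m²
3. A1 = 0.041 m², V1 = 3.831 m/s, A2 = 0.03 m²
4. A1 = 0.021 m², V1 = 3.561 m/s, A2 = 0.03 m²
Case 1: V2 = 8.312 m/s
Case 2: V2 = 4.608 m/s
Case 3: V2 = 5.236 m/s
Case 4: V2 = 2.493 m/s
Ranking (highest first): 1, 3, 2, 4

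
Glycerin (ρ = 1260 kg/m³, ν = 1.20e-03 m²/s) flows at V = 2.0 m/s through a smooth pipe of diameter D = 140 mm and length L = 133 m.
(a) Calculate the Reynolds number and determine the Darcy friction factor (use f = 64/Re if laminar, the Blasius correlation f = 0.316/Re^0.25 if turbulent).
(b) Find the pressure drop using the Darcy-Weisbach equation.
(a) Re = V·D/ν = 2.0·0.14/1.20e-03 = 233.33 → laminar (Re < 2300); f = 64/Re = 64/233.33 = 0.27429
(b) Darcy-Weisbach: ΔP = f·(L/D)·½ρV²/1000 = 0.27429·(133/0.140)·½·1260·2.0²/1000 = 656.7 kPa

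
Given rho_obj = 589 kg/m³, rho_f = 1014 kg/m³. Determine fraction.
Formula: f_{sub} = \frac{\rho_{obj}}{\rho_f}
fraction = 589/1014 = 0.5809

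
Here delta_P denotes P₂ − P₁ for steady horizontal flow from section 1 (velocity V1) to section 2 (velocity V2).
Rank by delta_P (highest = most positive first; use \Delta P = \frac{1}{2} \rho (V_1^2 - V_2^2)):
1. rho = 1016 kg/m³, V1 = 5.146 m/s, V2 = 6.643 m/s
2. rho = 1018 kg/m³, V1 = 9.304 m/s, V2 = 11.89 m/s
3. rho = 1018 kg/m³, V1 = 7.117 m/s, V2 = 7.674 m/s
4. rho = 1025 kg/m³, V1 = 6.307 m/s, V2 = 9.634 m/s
Case 1: delta_P = -8.965 kPa
Case 2: delta_P = -27.9 kPa
Case 3: delta_P = -4.193 kPa
Case 4: delta_P = -27.18 kPa
Ranking (highest first): 3, 1, 4, 2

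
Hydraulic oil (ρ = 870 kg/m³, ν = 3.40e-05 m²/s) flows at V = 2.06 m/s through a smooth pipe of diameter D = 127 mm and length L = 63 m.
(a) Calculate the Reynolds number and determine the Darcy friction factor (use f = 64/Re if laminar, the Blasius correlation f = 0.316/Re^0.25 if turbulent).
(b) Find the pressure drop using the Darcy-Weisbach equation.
(a) Re = V·D/ν = 2.06·0.127/3.40e-05 = 7694.7 → turbulent (Re > 4000); f = 0.316/Re^0.25 = 0.316/7694.7^0.25 = 0.03374
(b) Darcy-Weisbach: ΔP = f·(L/D)·½ρV²/1000 = 0.03374·(63/0.127)·½·870·2.06²/1000 = 30.9 kPa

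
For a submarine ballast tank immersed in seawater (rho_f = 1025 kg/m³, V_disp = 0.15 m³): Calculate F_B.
Formula: F_B = \rho_f g V_{disp}
F_B = 1025·9.81·0.15 = 1508 N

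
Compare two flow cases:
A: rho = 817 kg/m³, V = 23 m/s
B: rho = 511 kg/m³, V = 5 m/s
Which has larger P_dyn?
P_dyn(A) = 216.1 kPa, P_dyn(B) = 6.388 kPa. Answer: A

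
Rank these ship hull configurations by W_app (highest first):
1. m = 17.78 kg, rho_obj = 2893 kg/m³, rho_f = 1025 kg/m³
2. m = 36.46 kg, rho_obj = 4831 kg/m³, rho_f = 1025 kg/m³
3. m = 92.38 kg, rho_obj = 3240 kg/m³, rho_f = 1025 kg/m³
Case 1: W_app = 112.6 N
Case 2: W_app = 281.8 N
Case 3: W_app = 619.5 N
Ranking (highest first): 3, 2, 1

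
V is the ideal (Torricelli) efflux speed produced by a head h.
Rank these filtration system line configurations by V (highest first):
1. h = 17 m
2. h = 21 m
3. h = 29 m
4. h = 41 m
Case 1: V = 18.26 m/s
Case 2: V = 20.3 m/s
Case 3: V = 23.85 m/s
Case 4: V = 28.36 m/s
Ranking (highest first): 4, 3, 2, 1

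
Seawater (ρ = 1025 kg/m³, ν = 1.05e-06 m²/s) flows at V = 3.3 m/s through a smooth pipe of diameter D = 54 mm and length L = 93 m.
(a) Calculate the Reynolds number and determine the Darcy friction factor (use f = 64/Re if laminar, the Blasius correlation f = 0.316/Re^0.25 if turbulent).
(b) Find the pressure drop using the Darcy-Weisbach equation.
(a) Re = V·D/ν = 3.3·0.054/1.05e-06 = 169710 → turbulent (Re > 4000); f = 0.316/Re^0.25 = 0.316/169710^0.25 = 0.015569 (Blasius is strictly valid for Re ≲ 1e5; used here as the smooth-pipe estimate the problem specifies)
(b) Darcy-Weisbach: ΔP = f·(L/D)·½ρV²/1000 = 0.015569·(93/0.054)·½·1025·3.3²/1000 = 149.6 kPa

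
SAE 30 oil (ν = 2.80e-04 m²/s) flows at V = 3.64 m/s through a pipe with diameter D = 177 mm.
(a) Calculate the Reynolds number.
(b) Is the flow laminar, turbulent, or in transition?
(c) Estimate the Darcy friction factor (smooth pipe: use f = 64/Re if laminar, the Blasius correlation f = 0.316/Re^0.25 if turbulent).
(a) Re = V·D/ν = 3.64·0.177/2.80e-04 = 2301
(b) Flow regime: transition (2300 ≤ Re ≤ 4000)
(c) Friction factor: f ≈ 0.04 (transitional regime, no simple correlation)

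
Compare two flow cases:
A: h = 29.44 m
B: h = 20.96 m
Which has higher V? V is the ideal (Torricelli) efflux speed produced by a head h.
V(A) = 24.03 m/s, V(B) = 20.28 m/s. Answer: A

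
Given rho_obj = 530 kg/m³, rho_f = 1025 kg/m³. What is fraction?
Formula: f_{sub} = \frac{\rho_{obj}}{\rho_f}
fraction = 530/1025 = 0.5171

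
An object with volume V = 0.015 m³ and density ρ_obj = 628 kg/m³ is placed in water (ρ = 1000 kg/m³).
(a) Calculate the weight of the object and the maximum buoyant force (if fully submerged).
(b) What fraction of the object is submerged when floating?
(a) W=rho_obj*g*V=628*9.81*0.015=92.4 N; F_B(max)=rho*g*V=1000*9.81*0.015=147.2 N
(b) Floating fraction=rho_obj/rho=628/1000=0.628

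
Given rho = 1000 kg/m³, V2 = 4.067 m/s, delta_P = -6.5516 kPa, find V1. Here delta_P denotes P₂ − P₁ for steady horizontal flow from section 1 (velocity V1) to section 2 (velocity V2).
Formula: \Delta P = \frac{1}{2} \rho (V_1^2 - V_2^2)
Substituting knowns: -6.5516 = 0.5·1000·(V1² − 4.067²)/1000
Solving for V1: V1 = √(4.067² + 2·(-6.5516·1000)/1000) = 1.854 m/s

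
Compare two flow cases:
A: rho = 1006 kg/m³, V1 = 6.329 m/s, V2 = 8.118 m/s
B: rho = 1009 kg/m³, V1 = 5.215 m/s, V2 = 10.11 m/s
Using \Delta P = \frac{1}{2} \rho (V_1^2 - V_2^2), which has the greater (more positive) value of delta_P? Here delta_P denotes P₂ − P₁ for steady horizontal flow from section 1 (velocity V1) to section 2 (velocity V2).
delta_P(A) = -13 kPa, delta_P(B) = -37.85 kPa. Answer: A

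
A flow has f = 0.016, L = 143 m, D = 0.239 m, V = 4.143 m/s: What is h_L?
Formula: h_L = f \frac{L}{D} \frac{V^2}{2g}
h_L = 0.016·(143/0.239)·4.143²/(2·9.81) = 8.375 m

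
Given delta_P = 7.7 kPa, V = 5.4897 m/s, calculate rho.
Formula: V = \sqrt{\frac{2 \Delta P}{\rho}}
Substituting knowns: 5.4897 = √(2·(7.7·1000)/rho)
Solving for rho: rho = 2·(7.7·1000)/5.4897² = 511 kg/m³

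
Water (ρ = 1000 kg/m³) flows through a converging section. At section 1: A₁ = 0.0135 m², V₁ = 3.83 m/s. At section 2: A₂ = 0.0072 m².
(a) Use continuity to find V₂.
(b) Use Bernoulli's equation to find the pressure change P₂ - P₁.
(a) Continuity: A₁V₁=A₂V₂ -> V₂=A₁V₁/A₂=0.0135*3.83/0.0072=7.18 m/s
(b) Bernoulli: P₂-P₁=0.5*rho*(V₁^2-V₂^2)/1000=0.5*1000*(3.83^2-7.18^2)/1000=-18.44 kPa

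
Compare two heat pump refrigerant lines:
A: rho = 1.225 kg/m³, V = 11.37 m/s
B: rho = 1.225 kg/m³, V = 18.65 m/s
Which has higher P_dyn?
P_dyn(A) = 0.07918 kPa, P_dyn(B) = 0.213 kPa. Answer: B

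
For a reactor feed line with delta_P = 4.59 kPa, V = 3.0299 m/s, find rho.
Formula: V = \sqrt{\frac{2 \Delta P}{\rho}}
Substituting knowns: 3.0299 = √(2·(4.59·1000)/rho)
Solving for rho: rho = 2·(4.59·1000)/3.0299² = 1000 kg/m³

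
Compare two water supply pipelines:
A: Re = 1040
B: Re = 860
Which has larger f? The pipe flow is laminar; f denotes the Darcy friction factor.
f(A) = 0.06154, f(B) = 0.07442. Answer: B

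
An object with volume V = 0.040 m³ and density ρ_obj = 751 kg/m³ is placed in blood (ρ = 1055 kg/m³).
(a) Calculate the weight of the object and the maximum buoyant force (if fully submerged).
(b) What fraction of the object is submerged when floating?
(a) W=rho_obj*g*V=751*9.81*0.040=294.7 N; F_B(max)=rho*g*V=1055*9.81*0.040=414.0 N
(b) Floating fraction=rho_obj/rho=751/1055=0.712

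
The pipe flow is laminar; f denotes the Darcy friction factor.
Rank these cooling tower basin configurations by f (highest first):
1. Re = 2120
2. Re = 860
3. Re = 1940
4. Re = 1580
Case 1: f = 0.03019
Case 2: f = 0.07442
Case 3: f = 0.03299
Case 4: f = 0.04051
Ranking (highest first): 2, 4, 3, 1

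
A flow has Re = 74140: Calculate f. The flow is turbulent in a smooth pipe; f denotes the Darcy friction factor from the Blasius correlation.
Formula: f = \frac{0.316}{Re^{0.25}}
f = 0.316/74140^0.25 = 0.01915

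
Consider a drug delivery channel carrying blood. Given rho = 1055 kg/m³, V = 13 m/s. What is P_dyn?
Formula: P_{dyn} = \frac{1}{2} \rho V^2
P_dyn = 0.5·1055·13²/1000 = 89.15 kPa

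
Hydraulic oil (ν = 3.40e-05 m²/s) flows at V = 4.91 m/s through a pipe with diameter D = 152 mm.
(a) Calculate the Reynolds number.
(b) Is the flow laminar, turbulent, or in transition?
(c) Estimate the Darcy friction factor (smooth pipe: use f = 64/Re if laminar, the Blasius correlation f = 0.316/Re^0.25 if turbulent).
(a) Re = V·D/ν = 4.91·0.152/3.40e-05 = 21951
(b) Flow regime: turbulent (Re > 4000)
(c) Friction factor: f = 0.316/Re^0.25 = 0.316/21951^0.25 = 0.02596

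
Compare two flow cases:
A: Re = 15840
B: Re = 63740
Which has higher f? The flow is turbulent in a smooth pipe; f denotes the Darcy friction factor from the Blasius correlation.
f(A) = 0.02817, f(B) = 0.01989. Answer: A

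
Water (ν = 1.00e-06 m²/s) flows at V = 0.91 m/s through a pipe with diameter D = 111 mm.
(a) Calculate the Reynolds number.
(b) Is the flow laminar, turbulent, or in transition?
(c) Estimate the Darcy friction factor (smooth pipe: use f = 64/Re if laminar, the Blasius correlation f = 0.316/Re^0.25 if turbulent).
(a) Re = V·D/ν = 0.91·0.111/1.00e-06 = 101010
(b) Flow regime: turbulent (Re > 4000)
(c) Friction factor: f = 0.316/Re^0.25 = 0.316/101010^0.25 = 0.01773 (Blasius is strictly valid for Re ≲ 1e5; used here as the smooth-pipe estimate the problem specifies)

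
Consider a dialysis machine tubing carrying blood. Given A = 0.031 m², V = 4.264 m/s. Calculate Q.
Formula: Q = A V
Q = 0.031·4.264·1000 = 132.2 L/s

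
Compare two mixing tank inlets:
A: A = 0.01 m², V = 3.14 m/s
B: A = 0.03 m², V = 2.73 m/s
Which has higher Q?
Q(A) = 31.4 L/s, Q(B) = 81.9 L/s. Answer: B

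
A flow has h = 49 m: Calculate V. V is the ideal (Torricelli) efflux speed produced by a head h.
Formula: V = \sqrt{2 g h}
V = √(2·9.81·49) = 31.01 m/s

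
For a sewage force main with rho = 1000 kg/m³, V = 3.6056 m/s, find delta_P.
Formula: V = \sqrt{\frac{2 \Delta P}{\rho}}
Substituting knowns: 3.6056 = √(2·(delta_P·1000)/1000)
Solving for delta_P: delta_P = 3.6056²·1000/2/1000 = 6.5 kPa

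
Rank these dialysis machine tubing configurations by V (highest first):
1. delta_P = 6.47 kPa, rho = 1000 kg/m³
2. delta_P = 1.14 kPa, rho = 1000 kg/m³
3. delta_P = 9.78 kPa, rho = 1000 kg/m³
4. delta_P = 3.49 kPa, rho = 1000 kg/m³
Case 1: V = 3.597 m/s
Case 2: V = 1.51 m/s
Case 3: V = 4.423 m/s
Case 4: V = 2.642 m/s
Ranking (highest first): 3, 1, 4, 2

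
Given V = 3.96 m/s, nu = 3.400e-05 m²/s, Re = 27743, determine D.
Formula: Re = \frac{V D}{\nu}
Substituting knowns: 27743 = 3.96·D/3.400e-05
Solving for D: D = 27743·3.400e-05/3.96 = 0.2382 m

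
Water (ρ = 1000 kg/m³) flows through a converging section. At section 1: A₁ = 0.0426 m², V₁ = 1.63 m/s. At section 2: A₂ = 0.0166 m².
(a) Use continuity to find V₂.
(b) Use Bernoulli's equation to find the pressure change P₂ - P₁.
(a) Continuity: A₁V₁=A₂V₂ -> V₂=A₁V₁/A₂=0.0426*1.63/0.0166=4.18 m/s
(b) Bernoulli: P₂-P₁=0.5*rho*(V₁^2-V₂^2)/1000=0.5*1000*(1.63^2-4.18^2)/1000=-7.408 kPa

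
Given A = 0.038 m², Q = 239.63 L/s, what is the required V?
Formula: Q = A V
Substituting knowns: 239.63 = 0.038·V·1000
Solving for V: V = (239.63/1000)/0.038 = 6.306 m/s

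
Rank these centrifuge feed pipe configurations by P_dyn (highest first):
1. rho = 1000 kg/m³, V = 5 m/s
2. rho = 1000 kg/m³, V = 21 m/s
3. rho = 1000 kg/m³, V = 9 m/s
Case 1: P_dyn = 12.5 kPa
Case 2: P_dyn = 220.5 kPa
Case 3: P_dyn = 40.5 kPa
Ranking (highest first): 2, 3, 1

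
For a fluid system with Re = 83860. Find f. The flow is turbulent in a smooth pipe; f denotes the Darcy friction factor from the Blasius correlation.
Formula: f = \frac{0.316}{Re^{0.25}}
f = 0.316/83860^0.25 = 0.01857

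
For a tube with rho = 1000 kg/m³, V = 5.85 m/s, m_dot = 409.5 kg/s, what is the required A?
Formula: \dot{m} = \rho A V
Substituting knowns: 409.5 = 1000·A·5.85
Solving for A: A = 409.5/(1000·5.85) = 0.07 m²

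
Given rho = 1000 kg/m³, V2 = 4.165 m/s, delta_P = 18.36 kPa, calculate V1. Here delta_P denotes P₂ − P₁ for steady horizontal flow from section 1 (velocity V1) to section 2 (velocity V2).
Formula: \Delta P = \frac{1}{2} \rho (V_1^2 - V_2^2)
Substituting knowns: 18.36 = 0.5·1000·(V1² − 4.165²)/1000
Solving for V1: V1 = √(4.165² + 2·(18.36·1000)/1000) = 7.353 m/s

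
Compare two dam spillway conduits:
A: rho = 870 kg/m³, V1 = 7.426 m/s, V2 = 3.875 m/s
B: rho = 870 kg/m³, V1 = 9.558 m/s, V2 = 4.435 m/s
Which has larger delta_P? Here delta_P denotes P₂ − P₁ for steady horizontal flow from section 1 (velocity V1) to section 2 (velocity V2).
delta_P(A) = 17.46 kPa, delta_P(B) = 31.18 kPa. Answer: B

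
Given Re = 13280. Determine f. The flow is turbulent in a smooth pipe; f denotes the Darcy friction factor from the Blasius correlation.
Formula: f = \frac{0.316}{Re^{0.25}}
f = 0.316/13280^0.25 = 0.02944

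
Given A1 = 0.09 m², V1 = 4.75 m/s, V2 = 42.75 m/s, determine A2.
Formula: V_2 = \frac{A_1 V_1}{A_2}
Substituting knowns: 42.75 = 0.09·4.75/A2
Solving for A2: A2 = 0.09·4.75/42.75 = 0.01 m²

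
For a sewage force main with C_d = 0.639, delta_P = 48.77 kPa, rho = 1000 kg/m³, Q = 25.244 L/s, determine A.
Formula: Q = C_d A \sqrt{\frac{2 \Delta P}{\rho}}
Substituting knowns: 25.244 = 0.639·A·√(2·(48.77·1000)/1000)·1000
Solving for A: A = (25.244/1000)/(0.639·√(2·(48.77·1000)/1000)) = 0.004 m²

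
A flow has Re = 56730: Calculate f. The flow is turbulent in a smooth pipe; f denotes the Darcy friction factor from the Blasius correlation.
Formula: f = \frac{0.316}{Re^{0.25}}
f = 0.316/56730^0.25 = 0.02048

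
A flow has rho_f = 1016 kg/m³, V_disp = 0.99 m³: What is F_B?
Formula: F_B = \rho_f g V_{disp}
F_B = 1016·9.81·0.99 = 9867 N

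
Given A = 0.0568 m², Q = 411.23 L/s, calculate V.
Formula: Q = A V
Substituting knowns: 411.23 = 0.0568·V·1000
Solving for V: V = (411.23/1000)/0.0568 = 7.24 m/s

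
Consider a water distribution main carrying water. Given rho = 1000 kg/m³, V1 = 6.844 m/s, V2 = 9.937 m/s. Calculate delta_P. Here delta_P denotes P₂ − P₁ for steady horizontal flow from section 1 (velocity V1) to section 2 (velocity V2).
Formula: \Delta P = \frac{1}{2} \rho (V_1^2 - V_2^2)
delta_P = 0.5·1000·(6.844² − 9.937²)/1000 = -25.95 kPa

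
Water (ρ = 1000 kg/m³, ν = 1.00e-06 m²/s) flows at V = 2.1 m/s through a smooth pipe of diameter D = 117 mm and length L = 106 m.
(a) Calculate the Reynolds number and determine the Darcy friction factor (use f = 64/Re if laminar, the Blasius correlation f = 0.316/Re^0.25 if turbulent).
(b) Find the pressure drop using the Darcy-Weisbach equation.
(a) Re = V·D/ν = 2.1·0.117/1.00e-06 = 245700 → turbulent (Re > 4000); f = 0.316/Re^0.25 = 0.316/245700^0.25 = 0.014193 (Blasius is strictly valid for Re ≲ 1e5; used here as the smooth-pipe estimate the problem specifies)
(b) Darcy-Weisbach: ΔP = f·(L/D)·½ρV²/1000 = 0.014193·(106/0.117)·½·1000·2.1²/1000 = 28.35 kPa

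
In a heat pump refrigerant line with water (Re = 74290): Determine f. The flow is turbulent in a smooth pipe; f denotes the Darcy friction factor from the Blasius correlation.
Formula: f = \frac{0.316}{Re^{0.25}}
f = 0.316/74290^0.25 = 0.01914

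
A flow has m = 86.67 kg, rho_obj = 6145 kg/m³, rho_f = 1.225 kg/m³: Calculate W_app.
Formula: W_{app} = mg\left(1 - \frac{\rho_f}{\rho_{obj}}\right)
W_app = 86.67·9.81·(1 − 1.225/6145) = 850.1 N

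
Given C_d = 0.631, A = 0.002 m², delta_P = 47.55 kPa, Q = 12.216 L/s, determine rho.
Formula: Q = C_d A \sqrt{\frac{2 \Delta P}{\rho}}
Substituting knowns: 12.216 = 0.631·0.002·√(2·(47.55·1000)/rho)·1000
Solving for rho: rho = 2·(47.55·1000)/((12.216/1000)/(0.631·0.002))² = 1015 kg/m³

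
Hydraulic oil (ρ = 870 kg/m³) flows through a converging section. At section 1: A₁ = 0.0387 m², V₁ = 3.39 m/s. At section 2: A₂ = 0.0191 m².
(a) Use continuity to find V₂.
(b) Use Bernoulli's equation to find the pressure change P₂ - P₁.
(a) Continuity: A₁V₁=A₂V₂ -> V₂=A₁V₁/A₂=0.0387*3.39/0.0191=6.87 m/s
(b) Bernoulli: P₂-P₁=0.5*rho*(V₁^2-V₂^2)/1000=0.5*870*(3.39^2-6.87^2)/1000=-15.53 kPa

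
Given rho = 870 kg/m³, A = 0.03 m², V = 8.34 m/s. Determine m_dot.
Formula: \dot{m} = \rho A V
m_dot = 870·0.03·8.34 = 217.7 kg/s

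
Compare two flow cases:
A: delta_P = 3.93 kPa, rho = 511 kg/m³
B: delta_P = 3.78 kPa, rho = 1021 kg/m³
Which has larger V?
V(A) = 3.922 m/s, V(B) = 2.721 m/s. Answer: A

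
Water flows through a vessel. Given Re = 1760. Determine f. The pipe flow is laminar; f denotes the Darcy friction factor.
Formula: f = \frac{64}{Re}
f = 64/1760 = 0.03636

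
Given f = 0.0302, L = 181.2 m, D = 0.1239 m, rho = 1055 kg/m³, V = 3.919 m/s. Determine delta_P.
Formula: \Delta P = f \frac{L}{D} \frac{\rho V^2}{2}
delta_P = 0.0302·(181.2/0.1239)·0.5·1055·3.919²/1000 = 357.8 kPa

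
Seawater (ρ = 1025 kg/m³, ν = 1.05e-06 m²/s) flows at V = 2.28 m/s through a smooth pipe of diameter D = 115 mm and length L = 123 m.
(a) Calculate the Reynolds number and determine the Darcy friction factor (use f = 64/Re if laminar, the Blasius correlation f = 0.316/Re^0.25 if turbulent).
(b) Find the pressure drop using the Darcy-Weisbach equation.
(a) Re = V·D/ν = 2.28·0.115/1.05e-06 = 249710 → turbulent (Re > 4000); f = 0.316/Re^0.25 = 0.316/249710^0.25 = 0.014136 (Blasius is strictly valid for Re ≲ 1e5; used here as the smooth-pipe estimate the problem specifies)
(b) Darcy-Weisbach: ΔP = f·(L/D)·½ρV²/1000 = 0.014136·(123/0.115)·½·1025·2.28²/1000 = 40.28 kPa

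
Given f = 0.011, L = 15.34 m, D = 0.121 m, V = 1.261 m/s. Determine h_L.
Formula: h_L = f \frac{L}{D} \frac{V^2}{2g}
h_L = 0.011·(15.34/0.121)·1.261²/(2·9.81) = 0.113 m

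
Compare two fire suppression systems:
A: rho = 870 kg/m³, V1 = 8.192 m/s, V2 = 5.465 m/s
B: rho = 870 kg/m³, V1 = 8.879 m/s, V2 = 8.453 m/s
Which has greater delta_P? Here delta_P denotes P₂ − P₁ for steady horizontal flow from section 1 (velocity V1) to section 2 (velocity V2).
delta_P(A) = 16.2 kPa, delta_P(B) = 3.212 kPa. Answer: A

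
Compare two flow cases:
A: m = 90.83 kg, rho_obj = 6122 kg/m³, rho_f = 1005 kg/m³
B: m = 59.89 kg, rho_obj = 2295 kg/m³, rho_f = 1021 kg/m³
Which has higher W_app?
W_app(A) = 744.8 N, W_app(B) = 326.1 N. Answer: A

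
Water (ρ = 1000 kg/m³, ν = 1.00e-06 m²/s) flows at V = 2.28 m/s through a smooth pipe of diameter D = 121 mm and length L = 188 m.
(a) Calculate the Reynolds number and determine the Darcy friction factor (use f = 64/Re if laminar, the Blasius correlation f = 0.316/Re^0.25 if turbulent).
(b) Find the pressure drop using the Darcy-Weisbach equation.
(a) Re = V·D/ν = 2.28·0.121/1.00e-06 = 275880 → turbulent (Re > 4000); f = 0.316/Re^0.25 = 0.316/275880^0.25 = 0.013788 (Blasius is strictly valid for Re ≲ 1e5; used here as the smooth-pipe estimate the problem specifies)
(b) Darcy-Weisbach: ΔP = f·(L/D)·½ρV²/1000 = 0.013788·(188/0.121)·½·1000·2.28²/1000 = 55.68 kPa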